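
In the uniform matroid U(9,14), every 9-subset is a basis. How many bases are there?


Bases of U(9,14) are all 9-element subsets of the 14-element ground set.
Number of bases = C(14,9).
C(14,9) = 14! / (9! * 5!) = 2002.

2002


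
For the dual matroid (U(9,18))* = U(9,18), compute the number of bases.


The dual of U(r,n) is U(n-r, n) = U(9,18).
Bases of U(9,18) are all (9)-element subsets.
|B(M*)| = C(18,9) = 48620.

48620


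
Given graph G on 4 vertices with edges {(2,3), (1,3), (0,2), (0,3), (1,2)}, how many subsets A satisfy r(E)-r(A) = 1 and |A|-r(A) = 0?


R(x,y) = sum over A in 2^E of x^(r(E)-r(A)) * y^(|A|-r(A)).
G has 4 vertices, 5 edges. r(E) = 3.
Enumerate all 2^5 = 32 subsets.
Count subsets with r(E)-r(A)=1 and |A|-r(A)=0: 10.

10


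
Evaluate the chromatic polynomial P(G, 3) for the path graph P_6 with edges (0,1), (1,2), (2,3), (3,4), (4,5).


P(P_6, k) = k * (k-1)^(5).
P(3) = 3 * 2^5 = 3 * 32 = 96.

96


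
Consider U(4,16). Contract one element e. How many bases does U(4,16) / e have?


Contracting e from U(4,16) gives U(3,15).
Bases of U(3,15) = C(15,3) = (15 * 14 * 13) / (1 * 2 * 3) = 455.

455


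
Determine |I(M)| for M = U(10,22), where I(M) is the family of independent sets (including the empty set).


Independent sets of U(10,22) are all subsets of size <= 10.
Count = (22 choose 0) + (22 choose 1) + (22 choose 2) + (22 choose 3) + (22 choose 4) + (22 choose 5) + (22 choose 6) + (22 choose 7) + (22 choose 8) + (22 choose 9) + (22 choose 10)
     = 1 + 22 + 231 + 1540 + 7315 + 26334 + 74613 + 170544 + 319770 + 497420 + 646646
     = 1744436.

1744436


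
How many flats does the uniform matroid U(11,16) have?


Flats of U(11,16): every subset of size < 11 is a flat, plus E itself.
Count = (16 choose 0) + (16 choose 1) + (16 choose 2) + (16 choose 3) + (16 choose 4) + (16 choose 5) + (16 choose 6) + (16 choose 7) + (16 choose 8) + (16 choose 9) + (16 choose 10) + 1
     = 1 + 16 + 120 + 560 + 1820 + 4368 + 8008 + 11440 + 12870 + 11440 + 8008 + 1
     = 58652.

58652


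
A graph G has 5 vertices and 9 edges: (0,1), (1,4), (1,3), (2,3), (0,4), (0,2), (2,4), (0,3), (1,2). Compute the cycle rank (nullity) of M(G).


Cycle rank (nullity) = |E| - r(M) = |E| - (|V| - c).
|E| = 9, |V| = 5, c = 1.
Nullity = 9 - (5 - 1) = 9 - 4 = 5.

5


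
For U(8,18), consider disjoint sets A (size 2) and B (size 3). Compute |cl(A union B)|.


|A union B| = 2 + 3 = 5 (disjoint).
In U(8,18), cl(S) = S if |S| < 8, else cl(S) = E.
Since 5 < 8, cl(A union B) = A union B.
|cl(A union B)| = 5.

5


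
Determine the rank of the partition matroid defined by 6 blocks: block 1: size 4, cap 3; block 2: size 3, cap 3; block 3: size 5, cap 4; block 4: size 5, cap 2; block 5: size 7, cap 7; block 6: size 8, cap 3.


Rank of a partition matroid = sum of min(|Si|, ci) for each block.
= min(4,3) + min(3,3) + min(5,4) + min(5,2) + min(7,7) + min(8,3)
= 3 + 3 + 4 + 2 + 7 + 3
= 22.

22


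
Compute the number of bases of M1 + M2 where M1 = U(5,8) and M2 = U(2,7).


Bases of a direct sum M1 + M2: |B| = |B(M1)| * |B(M2)|.
|B(U(5,8))| = C(8,5) = 56.
|B(U(2,7))| = C(7,2) = 21.
Total bases = 56 * 21 = 1176.

1176


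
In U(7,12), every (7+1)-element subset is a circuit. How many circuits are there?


In U(7,12), circuits are the (8)-element subsets.
Any set of 8 elements is dependent, and removing any one element gives
an independent set of size 7, so it is a minimal dependent set.
Number of circuits = C(12,8) = 495.

495


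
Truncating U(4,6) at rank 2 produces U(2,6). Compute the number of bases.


Truncating U(4,6) to rank 2 gives U(2,6).
Bases of U(2,6) are all 2-element subsets of 6 elements.
Number of bases = (6 choose 2) = 15.

15


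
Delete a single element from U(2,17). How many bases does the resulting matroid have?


Deleting e from U(2,17) gives U(2,16) since n > r.
Bases of U(2,16) = (16 choose 2) = 120.

120


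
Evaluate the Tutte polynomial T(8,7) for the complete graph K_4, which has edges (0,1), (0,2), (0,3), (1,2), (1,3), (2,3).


T(K_4; x,y) = x^3 + 3x^2 + 4xy + 2x + y^3 + 3y^2 + 2y.
Substituting x=8, y=7:
= 512 + 192 + 224 + 16 + 343 + 147 + 14
= 1448.

1448


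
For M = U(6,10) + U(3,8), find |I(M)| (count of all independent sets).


For a direct sum, |I(M1+M2)| = |I(M1)| * |I(M2)|.
|I(U(6,10))| = sum C(10,k) for k=0..6 = 848.
|I(U(3,8))| = sum C(8,k) for k=0..3 = 93.
Total = 848 * 93 = 78864.

78864


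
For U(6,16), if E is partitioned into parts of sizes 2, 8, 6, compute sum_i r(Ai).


r(Ai) = min(|Ai|, 6) for each part.
Sum = min(2,6) + min(8,6) + min(6,6)
    = 2 + 6 + 6
    = 14.

14


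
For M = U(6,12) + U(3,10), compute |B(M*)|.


(M1+M2)* = M1* + M2*.
M1* = U(6,12), bases: C(12,6) = 924.
M2* = U(7,10), bases: C(10,7) = 120.
|B(M*)| = 924 * 120 = 110880.

110880


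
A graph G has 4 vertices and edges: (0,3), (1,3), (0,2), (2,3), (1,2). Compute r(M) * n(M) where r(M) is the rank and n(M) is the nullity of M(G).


r(M) = |V| - c = 4 - 1 = 3.
nullity = |E| - r(M) = 5 - 3 = 2.
Product = 3 * 2 = 6.

6


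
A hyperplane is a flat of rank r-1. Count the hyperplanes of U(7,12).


Hyperplanes of U(7,12) are flats of rank 6.
In a uniform matroid, these are exactly the (6)-element subsets.
Count = C(12,6) = 924.

924


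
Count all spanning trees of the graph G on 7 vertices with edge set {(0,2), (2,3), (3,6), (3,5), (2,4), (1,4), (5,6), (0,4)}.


By Kirchhoff's matrix tree theorem, the number of spanning trees equals
the determinant of any cofactor of the Laplacian matrix L.
G has 7 vertices and 8 edges.
Computing the (6 x 6) cofactor determinant gives 9.

9


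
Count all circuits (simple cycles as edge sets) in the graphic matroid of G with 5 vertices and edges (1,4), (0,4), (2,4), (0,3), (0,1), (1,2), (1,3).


A circuit in a graphic matroid = edge set of a simple cycle.
G has 5 vertices and 7 edges.
Enumerating all minimal edge subsets forming cycles...
Total circuits found: 6.

6


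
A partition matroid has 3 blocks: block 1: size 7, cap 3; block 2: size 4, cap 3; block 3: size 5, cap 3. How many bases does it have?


A basis picks exactly ci elements from block i.
Number of bases = product of C(|Si|, ci).
= C(7,3) * C(4,3) * C(5,3)
= 35 * 4 * 10
= 1400.

1400


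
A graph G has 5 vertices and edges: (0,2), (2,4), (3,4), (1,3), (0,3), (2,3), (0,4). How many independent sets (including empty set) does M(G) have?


An independent set in a graphic matroid is an acyclic edge subset.
G has 5 vertices and 7 edges.
Enumerate all 2^7 = 128 subsets, checking for acyclicity.
Total independent sets = 76.

76


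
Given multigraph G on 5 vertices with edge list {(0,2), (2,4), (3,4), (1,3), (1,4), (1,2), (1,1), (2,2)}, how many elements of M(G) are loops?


In a graphic matroid, a loop is a self-loop edge (u,u) with rank 0.
Examining all 8 edges for self-loops...
Self-loops found: (1,1), (2,2)
Number of loops = 2.

2


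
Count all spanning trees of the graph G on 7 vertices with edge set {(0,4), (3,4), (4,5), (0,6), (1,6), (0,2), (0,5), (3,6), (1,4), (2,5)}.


By Kirchhoff's matrix tree theorem, the number of spanning trees equals
the determinant of any cofactor of the Laplacian matrix L.
G has 7 vertices and 10 edges.
Computing the (6 x 6) cofactor determinant gives 84.

84


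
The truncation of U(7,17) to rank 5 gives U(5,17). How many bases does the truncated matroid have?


Truncating U(7,17) to rank 5 gives U(5,17).
Bases of U(5,17) are all 5-element subsets of 17 elements.
Number of bases = C(17,5) = 17! / (5! * 12!) = 6188.

6188


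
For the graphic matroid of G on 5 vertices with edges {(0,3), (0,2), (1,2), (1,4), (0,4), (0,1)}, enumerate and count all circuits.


A circuit in a graphic matroid = edge set of a simple cycle.
G has 5 vertices and 6 edges.
Enumerating all minimal edge subsets forming cycles...
Total circuits found: 3.

3


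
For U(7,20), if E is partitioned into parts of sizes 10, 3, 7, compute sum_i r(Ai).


r(Ai) = min(|Ai|, 7) for each part.
Sum = min(10,7) + min(3,7) + min(7,7)
    = 7 + 3 + 7
    = 17.

17


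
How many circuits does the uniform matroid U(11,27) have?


In U(11,27), circuits are the (12)-element subsets.
Any set of 12 elements is dependent, and removing any one element gives
an independent set of size 11, so it is a minimal dependent set.
Number of circuits = C(27,12) = 17383860.

17383860


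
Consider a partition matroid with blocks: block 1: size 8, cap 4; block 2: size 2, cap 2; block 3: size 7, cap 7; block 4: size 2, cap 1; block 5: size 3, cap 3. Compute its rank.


Rank of a partition matroid = sum of min(|Si|, ci) for each block.
= min(8,4) + min(2,2) + min(7,7) + min(2,1) + min(3,3)
= 4 + 2 + 7 + 1 + 3
= 17.

17


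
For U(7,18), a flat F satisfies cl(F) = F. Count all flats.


Flats of U(7,18): every subset of size < 7 is a flat, plus E itself.
Count = C(18,0) + C(18,1) + C(18,2) + C(18,3) + C(18,4) + C(18,5) + C(18,6) + 1
     = 1 + 18 + 153 + 816 + 3060 + 8568 + 18564 + 1
     = 31181.

31181


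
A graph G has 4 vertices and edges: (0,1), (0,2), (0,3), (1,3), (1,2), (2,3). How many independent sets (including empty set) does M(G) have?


An independent set in a graphic matroid is an acyclic edge subset.
G has 4 vertices and 6 edges.
Enumerate all 2^6 = 64 subsets, checking for acyclicity.
Total independent sets = 38.

38


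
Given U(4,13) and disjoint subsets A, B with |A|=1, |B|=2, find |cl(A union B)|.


|A union B| = 1 + 2 = 3 (disjoint).
In U(4,13), cl(S) = S if |S| < 4, else cl(S) = E.
Since 3 < 4, cl(A union B) = A union B.
|cl(A union B)| = 3.

3


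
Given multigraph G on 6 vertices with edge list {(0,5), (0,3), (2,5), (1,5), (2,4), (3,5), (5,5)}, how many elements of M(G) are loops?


In a graphic matroid, a loop is a self-loop edge (u,u) with rank 0.
Examining all 7 edges for self-loops...
Self-loops found: (5,5)
Number of loops = 1.

1


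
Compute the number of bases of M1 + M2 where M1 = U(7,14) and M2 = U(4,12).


Bases of a direct sum M1 + M2: |B| = |B(M1)| * |B(M2)|.
|B(U(7,14))| = C(14,7) = 3432.
|B(U(4,12))| = C(12,4) = 495.
Total bases = 3432 * 495 = 1698840.

1698840


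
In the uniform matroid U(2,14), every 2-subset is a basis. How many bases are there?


Bases of U(2,14) are all 2-element subsets of the 14-element ground set.
Number of bases = C(14,2).
C(14,2) = (14 * 13) / (1 * 2) = 91.

91


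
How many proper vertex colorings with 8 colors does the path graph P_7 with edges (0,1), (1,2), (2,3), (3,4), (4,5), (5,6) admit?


P(P_7, k) = k * (k-1)^(6).
P(8) = 8 * 7^6 = 8 * 117649 = 941192.

941192


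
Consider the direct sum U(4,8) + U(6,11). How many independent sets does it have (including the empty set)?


For a direct sum, |I(M1+M2)| = |I(M1)| * |I(M2)|.
|I(U(4,8))| = sum C(8,k) for k=0..4 = 163.
|I(U(6,11))| = sum C(11,k) for k=0..6 = 1486.
Total = 163 * 1486 = 242218.

242218


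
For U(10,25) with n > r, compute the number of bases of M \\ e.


Deleting e from U(10,25) gives U(10,24) since n > r.
Bases of U(10,24) = (24 choose 10) = 1961256.

1961256


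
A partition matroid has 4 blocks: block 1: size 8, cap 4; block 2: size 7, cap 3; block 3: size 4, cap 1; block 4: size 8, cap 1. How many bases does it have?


A basis picks exactly ci elements from block i.
Number of bases = product of C(|Si|, ci).
= C(8,4) * C(7,3) * C(4,1) * C(8,1)
= 70 * 35 * 4 * 8
= 78400.

78400


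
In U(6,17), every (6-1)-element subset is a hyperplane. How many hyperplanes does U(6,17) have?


Hyperplanes of U(6,17) are flats of rank 5.
In a uniform matroid, these are exactly the (5)-element subsets.
Count = C(17,5) = 6188.

6188


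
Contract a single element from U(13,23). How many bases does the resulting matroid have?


Contracting e from U(13,23) gives U(12,22).
Bases of U(12,22) = (22 choose 12) = 646646.

646646


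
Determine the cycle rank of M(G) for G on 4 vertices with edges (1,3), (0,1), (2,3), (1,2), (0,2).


Cycle rank (nullity) = |E| - r(M) = |E| - (|V| - c).
|E| = 5, |V| = 4, c = 1.
Nullity = 5 - (4 - 1) = 5 - 3 = 2.

2


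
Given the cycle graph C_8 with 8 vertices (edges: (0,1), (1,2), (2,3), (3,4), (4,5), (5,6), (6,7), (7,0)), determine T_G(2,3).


T(C_8; x,y) = x + x^2 + ... + x^(7) + y.
T(2,3) = 2^1 + 2^2 + 2^3 + 2^4 + 2^5 + 2^6 + 2^7 + 3
= 2 + 4 + 8 + 16 + 32 + 64 + 128 + 3
= 257.

257


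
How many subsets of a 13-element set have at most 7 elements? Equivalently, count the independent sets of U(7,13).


Independent sets of U(7,13) are all subsets of size <= 7.
Count = C(13,0) + C(13,1) + C(13,2) + C(13,3) + C(13,4) + C(13,5) + C(13,6) + C(13,7)
     = 1 + 13 + 78 + 286 + 715 + 1287 + 1716 + 1716
     = 5812.

5812


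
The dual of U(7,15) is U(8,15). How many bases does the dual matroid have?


The dual of U(r,n) is U(n-r, n) = U(8,15).
Bases of U(8,15) are all (8)-element subsets.
|B(M*)| = (15 choose 8) = 6435.

6435


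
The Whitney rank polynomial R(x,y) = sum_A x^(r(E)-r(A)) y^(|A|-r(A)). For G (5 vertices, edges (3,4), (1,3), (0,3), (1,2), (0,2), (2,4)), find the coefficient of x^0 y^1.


R(x,y) = sum over A in 2^E of x^(r(E)-r(A)) * y^(|A|-r(A)).
G has 5 vertices, 6 edges. r(E) = 4.
Enumerate all 2^6 = 64 subsets.
Count subsets with r(E)-r(A)=0 and |A|-r(A)=1: 6.

6


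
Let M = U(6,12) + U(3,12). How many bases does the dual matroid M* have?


(M1+M2)* = M1* + M2*.
M1* = U(6,12), bases: C(12,6) = 924.
M2* = U(9,12), bases: C(12,9) = 220.
|B(M*)| = 924 * 220 = 203280.

203280


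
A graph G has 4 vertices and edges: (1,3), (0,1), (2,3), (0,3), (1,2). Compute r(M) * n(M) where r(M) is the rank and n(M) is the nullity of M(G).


r(M) = |V| - c = 4 - 1 = 3.
nullity = |E| - r(M) = 5 - 3 = 2.
Product = 3 * 2 = 6.

6


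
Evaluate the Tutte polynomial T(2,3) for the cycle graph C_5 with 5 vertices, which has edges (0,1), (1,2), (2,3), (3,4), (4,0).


T(C_5; x,y) = x + x^2 + ... + x^(4) + y.
T(2,3) = 2^1 + 2^2 + 2^3 + 2^4 + 3
= 2 + 4 + 8 + 16 + 3
= 33.

33


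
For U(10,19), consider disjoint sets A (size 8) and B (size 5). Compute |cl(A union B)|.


|A union B| = 8 + 5 = 13 (disjoint).
In U(10,19), cl(S) = S if |S| < 10, else cl(S) = E.
Since 13 >= 10, cl(A union B) = E.
|cl(A union B)| = 19.

19


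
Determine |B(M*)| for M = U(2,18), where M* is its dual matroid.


The dual of U(r,n) is U(n-r, n) = U(16,18).
Bases of U(16,18) are all (16)-element subsets.
|B(M*)| = (18 choose 16) = 153.

153


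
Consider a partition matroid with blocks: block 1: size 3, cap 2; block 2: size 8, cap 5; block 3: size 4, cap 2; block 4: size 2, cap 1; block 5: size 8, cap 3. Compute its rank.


Rank of a partition matroid = sum of min(|Si|, ci) for each block.
= min(3,2) + min(8,5) + min(4,2) + min(2,1) + min(8,3)
= 2 + 5 + 2 + 1 + 3
= 13.

13


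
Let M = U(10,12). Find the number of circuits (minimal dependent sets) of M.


In U(10,12), circuits are the (11)-element subsets.
Any set of 11 elements is dependent, and removing any one element gives
an independent set of size 10, so it is a minimal dependent set.
Number of circuits = (12 choose 11) = 12.

12


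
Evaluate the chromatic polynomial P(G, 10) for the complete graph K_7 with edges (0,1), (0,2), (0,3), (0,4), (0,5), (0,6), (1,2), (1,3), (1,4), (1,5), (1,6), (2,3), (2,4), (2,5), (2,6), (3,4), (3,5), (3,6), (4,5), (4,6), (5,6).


P(K_7, k) = k(k-1)(k-2)...(k-6).
P(10) = (10) * (9) * (8) * (7) * (6) * (5) * (4) = 604800.

604800


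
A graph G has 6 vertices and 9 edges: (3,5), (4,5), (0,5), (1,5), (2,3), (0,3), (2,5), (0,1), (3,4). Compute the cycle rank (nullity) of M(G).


Cycle rank (nullity) = |E| - r(M) = |E| - (|V| - c).
|E| = 9, |V| = 6, c = 1.
Nullity = 9 - (6 - 1) = 9 - 5 = 4.

4


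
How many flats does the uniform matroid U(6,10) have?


Flats of U(6,10): every subset of size < 6 is a flat, plus E itself.
Count = (10 choose 0) + (10 choose 1) + (10 choose 2) + (10 choose 3) + (10 choose 4) + (10 choose 5) + 1
     = 1 + 10 + 45 + 120 + 210 + 252 + 1
     = 639.

639


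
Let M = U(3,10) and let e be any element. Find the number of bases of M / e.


Contracting e from U(3,10) gives U(2,9).
Bases of U(2,9) = C(9,2) = 9! / (2! * 7!) = 36.

36


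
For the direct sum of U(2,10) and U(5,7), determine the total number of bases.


Bases of a direct sum M1 + M2: |B| = |B(M1)| * |B(M2)|.
|B(U(2,10))| = C(10,2) = 45.
|B(U(5,7))| = C(7,5) = 21.
Total bases = 45 * 21 = 945.

945


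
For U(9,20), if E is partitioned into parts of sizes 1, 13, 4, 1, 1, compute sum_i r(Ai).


r(Ai) = min(|Ai|, 9) for each part.
Sum = min(1,9) + min(13,9) + min(4,9) + min(1,9) + min(1,9)
    = 1 + 9 + 4 + 1 + 1
    = 16.

16


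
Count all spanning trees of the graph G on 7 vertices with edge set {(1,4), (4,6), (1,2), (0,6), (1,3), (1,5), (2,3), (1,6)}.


By Kirchhoff's matrix tree theorem, the number of spanning trees equals
the determinant of any cofactor of the Laplacian matrix L.
G has 7 vertices and 8 edges.
Computing the (6 x 6) cofactor determinant gives 9.

9


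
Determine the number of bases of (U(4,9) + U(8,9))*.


(M1+M2)* = M1* + M2*.
M1* = U(5,9), bases: C(9,5) = 126.
M2* = U(1,9), bases: C(9,1) = 9.
|B(M*)| = 126 * 9 = 1134.

1134


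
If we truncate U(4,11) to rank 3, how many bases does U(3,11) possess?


Truncating U(4,11) to rank 3 gives U(3,11).
Bases of U(3,11) are all 3-element subsets of 11 elements.
Number of bases = C(11,3) = 11! / (3! * 8!) = 165.

165


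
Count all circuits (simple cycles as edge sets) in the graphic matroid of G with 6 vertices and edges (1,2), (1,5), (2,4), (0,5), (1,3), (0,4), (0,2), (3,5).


A circuit in a graphic matroid = edge set of a simple cycle.
G has 6 vertices and 8 edges.
Enumerating all minimal edge subsets forming cycles...
Total circuits found: 6.

6


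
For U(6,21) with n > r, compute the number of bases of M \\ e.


Deleting e from U(6,21) gives U(6,20) since n > r.
Bases of U(6,20) = C(20,6) = 20! / (6! * 14!) = 38760.

38760


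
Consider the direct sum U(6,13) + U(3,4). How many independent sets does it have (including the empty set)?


For a direct sum, |I(M1+M2)| = |I(M1)| * |I(M2)|.
|I(U(6,13))| = sum C(13,k) for k=0..6 = 4096.
|I(U(3,4))| = sum C(4,k) for k=0..3 = 15.
Total = 4096 * 15 = 61440.

61440


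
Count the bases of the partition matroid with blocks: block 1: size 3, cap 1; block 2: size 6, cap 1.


A basis picks exactly ci elements from block i.
Number of bases = product of C(|Si|, ci).
= C(3,1) * C(6,1)
= 3 * 6
= 18.

18


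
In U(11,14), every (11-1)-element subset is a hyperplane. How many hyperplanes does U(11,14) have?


Hyperplanes of U(11,14) are flats of rank 10.
In a uniform matroid, these are exactly the (10)-element subsets.
Count = (14 choose 10) = 1001.

1001


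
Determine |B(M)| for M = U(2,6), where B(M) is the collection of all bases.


Bases of U(2,6) are all 2-element subsets of the 6-element ground set.
Number of bases = C(6,2).
C(6,2) = (6 * 5) / (1 * 2) = 15.

15


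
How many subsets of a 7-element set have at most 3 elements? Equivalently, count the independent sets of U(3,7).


Independent sets of U(3,7) are all subsets of size <= 3.
Count = (7 choose 0) + (7 choose 1) + (7 choose 2) + (7 choose 3)
     = 1 + 7 + 21 + 35
     = 64.

64


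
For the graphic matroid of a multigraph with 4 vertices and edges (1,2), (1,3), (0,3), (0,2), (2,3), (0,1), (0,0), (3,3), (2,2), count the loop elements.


In a graphic matroid, a loop is a self-loop edge (u,u) with rank 0.
Examining all 9 edges for self-loops...
Self-loops found: (0,0), (3,3), (2,2)
Number of loops = 3.

3


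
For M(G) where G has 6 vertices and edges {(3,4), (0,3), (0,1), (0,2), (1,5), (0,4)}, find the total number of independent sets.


An independent set in a graphic matroid is an acyclic edge subset.
G has 6 vertices and 6 edges.
Enumerate all 2^6 = 64 subsets, checking for acyclicity.
Total independent sets = 56.

56


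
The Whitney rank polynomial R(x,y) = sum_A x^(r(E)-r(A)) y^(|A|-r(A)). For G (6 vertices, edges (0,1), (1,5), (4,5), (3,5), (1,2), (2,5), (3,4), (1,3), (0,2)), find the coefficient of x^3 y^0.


R(x,y) = sum over A in 2^E of x^(r(E)-r(A)) * y^(|A|-r(A)).
G has 6 vertices, 9 edges. r(E) = 5.
Enumerate all 2^9 = 512 subsets.
Count subsets with r(E)-r(A)=3 and |A|-r(A)=0: 36.

36


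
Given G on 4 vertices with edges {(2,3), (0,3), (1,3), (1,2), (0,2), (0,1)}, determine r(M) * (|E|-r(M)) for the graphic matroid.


r(M) = |V| - c = 4 - 1 = 3.
nullity = |E| - r(M) = 6 - 3 = 3.
Product = 3 * 3 = 9.

9


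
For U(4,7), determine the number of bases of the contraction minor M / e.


Contracting e from U(4,7) gives U(3,6).
Bases of U(3,6) = C(6,3) = 6! / (3! * 3!) = 20.

20


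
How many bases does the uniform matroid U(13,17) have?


Bases of U(13,17) are all 13-element subsets of the 17-element ground set.
Number of bases = C(17,13).
(17 choose 13) = 2380.

2380


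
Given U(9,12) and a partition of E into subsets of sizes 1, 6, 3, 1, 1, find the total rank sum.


r(Ai) = min(|Ai|, 9) for each part.
Sum = min(1,9) + min(6,9) + min(3,9) + min(1,9) + min(1,9)
    = 1 + 6 + 3 + 1 + 1
    = 12.

12


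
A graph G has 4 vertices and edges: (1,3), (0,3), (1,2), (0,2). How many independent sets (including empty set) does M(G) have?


An independent set in a graphic matroid is an acyclic edge subset.
G has 4 vertices and 4 edges.
Enumerate all 2^4 = 16 subsets, checking for acyclicity.
Total independent sets = 15.

15


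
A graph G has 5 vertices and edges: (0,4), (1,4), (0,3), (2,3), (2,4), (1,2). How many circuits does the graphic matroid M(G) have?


A circuit in a graphic matroid = edge set of a simple cycle.
G has 5 vertices and 6 edges.
Enumerating all minimal edge subsets forming cycles...
Total circuits found: 3.

3


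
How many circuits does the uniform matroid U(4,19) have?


In U(4,19), circuits are the (5)-element subsets.
Any set of 5 elements is dependent, and removing any one element gives
an independent set of size 4, so it is a minimal dependent set.
Number of circuits = (19 choose 5) = 11628.

11628


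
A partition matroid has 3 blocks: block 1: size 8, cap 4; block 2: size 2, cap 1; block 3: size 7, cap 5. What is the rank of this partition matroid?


Rank of a partition matroid = sum of min(|Si|, ci) for each block.
= min(8,4) + min(2,1) + min(7,5)
= 4 + 1 + 5
= 10.

10


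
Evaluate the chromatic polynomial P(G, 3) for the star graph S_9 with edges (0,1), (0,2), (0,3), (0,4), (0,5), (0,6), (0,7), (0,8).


P(tree, k) = k * (k-1)^(8) for any tree on 9 vertices.
P(3) = 3 * 2^8 = 3 * 256 = 768.

768


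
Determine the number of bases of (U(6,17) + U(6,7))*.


(M1+M2)* = M1* + M2*.
M1* = U(11,17), bases: C(17,11) = 12376.
M2* = U(1,7), bases: C(7,1) = 7.
|B(M*)| = 12376 * 7 = 86632.

86632


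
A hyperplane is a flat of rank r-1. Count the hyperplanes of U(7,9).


Hyperplanes of U(7,9) are flats of rank 6.
In a uniform matroid, these are exactly the (6)-element subsets.
Count = (9 choose 6) = 84.

84


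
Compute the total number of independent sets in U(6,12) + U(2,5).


For a direct sum, |I(M1+M2)| = |I(M1)| * |I(M2)|.
|I(U(6,12))| = sum C(12,k) for k=0..6 = 2510.
|I(U(2,5))| = sum C(5,k) for k=0..2 = 16.
Total = 2510 * 16 = 40160.

40160


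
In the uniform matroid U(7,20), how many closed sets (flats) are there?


Flats of U(7,20): every subset of size < 7 is a flat, plus E itself.
Count = C(20,0) + C(20,1) + C(20,2) + C(20,3) + C(20,4) + C(20,5) + C(20,6) + 1
     = 1 + 20 + 190 + 1140 + 4845 + 15504 + 38760 + 1
     = 60461.

60461


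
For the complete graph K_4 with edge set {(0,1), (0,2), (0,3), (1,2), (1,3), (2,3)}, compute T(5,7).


T(K_4; x,y) = x^3 + 3x^2 + 4xy + 2x + y^3 + 3y^2 + 2y.
Substituting x=5, y=7:
= 125 + 75 + 140 + 10 + 343 + 147 + 14
= 854.

854


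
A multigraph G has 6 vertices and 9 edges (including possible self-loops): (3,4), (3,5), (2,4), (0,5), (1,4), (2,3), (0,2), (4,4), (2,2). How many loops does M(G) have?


In a graphic matroid, a loop is a self-loop edge (u,u) with rank 0.
Examining all 9 edges for self-loops...
Self-loops found: (4,4), (2,2)
Number of loops = 2.

2


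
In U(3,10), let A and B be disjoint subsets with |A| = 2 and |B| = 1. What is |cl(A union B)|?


|A union B| = 2 + 1 = 3 (disjoint).
In U(3,10), cl(S) = S if |S| < 3, else cl(S) = E.
Since 3 >= 3, cl(A union B) = E.
|cl(A union B)| = 10.

10


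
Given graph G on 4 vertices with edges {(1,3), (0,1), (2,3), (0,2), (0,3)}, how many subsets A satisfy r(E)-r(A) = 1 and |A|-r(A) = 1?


R(x,y) = sum over A in 2^E of x^(r(E)-r(A)) * y^(|A|-r(A)).
G has 4 vertices, 5 edges. r(E) = 3.
Enumerate all 2^5 = 32 subsets.
Count subsets with r(E)-r(A)=1 and |A|-r(A)=1: 2.

2


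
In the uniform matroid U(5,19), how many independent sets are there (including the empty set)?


Independent sets of U(5,19) are all subsets of size <= 5.
Count = (19 choose 0) + (19 choose 1) + (19 choose 2) + (19 choose 3) + (19 choose 4) + (19 choose 5)
     = 1 + 19 + 171 + 969 + 3876 + 11628
     = 16664.

16664


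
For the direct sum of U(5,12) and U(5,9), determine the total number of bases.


Bases of a direct sum M1 + M2: |B| = |B(M1)| * |B(M2)|.
|B(U(5,12))| = C(12,5) = 792.
|B(U(5,9))| = C(9,5) = 126.
Total bases = 792 * 126 = 99792.

99792


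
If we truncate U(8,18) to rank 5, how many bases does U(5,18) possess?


Truncating U(8,18) to rank 5 gives U(5,18).
Bases of U(5,18) are all 5-element subsets of 18 elements.
Number of bases = C(18,5) = 18! / (5! * 13!) = 8568.

8568


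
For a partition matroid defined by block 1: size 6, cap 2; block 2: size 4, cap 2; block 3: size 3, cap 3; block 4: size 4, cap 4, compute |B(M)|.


A basis picks exactly ci elements from block i.
Number of bases = product of C(|Si|, ci).
= C(6,2) * C(4,2) * C(3,3) * C(4,4)
= 15 * 6 * 1 * 1
= 90.

90


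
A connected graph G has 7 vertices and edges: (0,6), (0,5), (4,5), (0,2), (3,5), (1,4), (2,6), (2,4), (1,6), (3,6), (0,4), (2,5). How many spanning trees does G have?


By Kirchhoff's matrix tree theorem, the number of spanning trees equals
the determinant of any cofactor of the Laplacian matrix L.
G has 7 vertices and 12 edges.
Computing the (6 x 6) cofactor determinant gives 315.

315


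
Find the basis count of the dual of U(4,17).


The dual of U(r,n) is U(n-r, n) = U(13,17).
Bases of U(13,17) are all (13)-element subsets.
|B(M*)| = C(17,13) = 17! / (13! * 4!) = 2380.

2380


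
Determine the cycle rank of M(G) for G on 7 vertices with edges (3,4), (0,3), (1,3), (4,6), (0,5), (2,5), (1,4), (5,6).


Cycle rank (nullity) = |E| - r(M) = |E| - (|V| - c).
|E| = 8, |V| = 7, c = 1.
Nullity = 8 - (7 - 1) = 8 - 6 = 2.

2


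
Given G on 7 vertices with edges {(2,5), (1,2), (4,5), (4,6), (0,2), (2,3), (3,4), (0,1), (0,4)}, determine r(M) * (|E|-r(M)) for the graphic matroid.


r(M) = |V| - c = 7 - 1 = 6.
nullity = |E| - r(M) = 9 - 6 = 3.
Product = 6 * 3 = 18.

18


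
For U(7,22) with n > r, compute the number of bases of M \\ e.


Deleting e from U(7,22) gives U(7,21) since n > r.
Bases of U(7,21) = C(21,7) = 21! / (7! * 14!) = 116280.

116280


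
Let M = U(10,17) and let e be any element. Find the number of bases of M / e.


Contracting e from U(10,17) gives U(9,16).
Bases of U(9,16) = C(16,9) = 11440.

11440


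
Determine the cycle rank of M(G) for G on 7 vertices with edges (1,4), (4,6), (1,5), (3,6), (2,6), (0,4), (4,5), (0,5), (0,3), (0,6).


Cycle rank (nullity) = |E| - r(M) = |E| - (|V| - c).
|E| = 10, |V| = 7, c = 1.
Nullity = 10 - (7 - 1) = 10 - 6 = 4.

4


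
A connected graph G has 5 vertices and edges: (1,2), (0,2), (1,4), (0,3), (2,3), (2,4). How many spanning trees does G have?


By Kirchhoff's matrix tree theorem, the number of spanning trees equals
the determinant of any cofactor of the Laplacian matrix L.
G has 5 vertices and 6 edges.
Computing the (4 x 4) cofactor determinant gives 9.

9


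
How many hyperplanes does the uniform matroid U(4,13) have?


Hyperplanes of U(4,13) are flats of rank 3.
In a uniform matroid, these are exactly the (3)-element subsets.
Count = (13 choose 3) = 286.

286


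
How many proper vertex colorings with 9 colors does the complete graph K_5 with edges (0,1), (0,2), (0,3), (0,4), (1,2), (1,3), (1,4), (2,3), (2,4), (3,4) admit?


P(K_5, k) = k(k-1)(k-2)...(k-4).
P(9) = (9) * (8) * (7) * (6) * (5) = 15120.

15120


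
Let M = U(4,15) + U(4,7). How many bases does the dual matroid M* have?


(M1+M2)* = M1* + M2*.
M1* = U(11,15), bases: C(15,11) = 1365.
M2* = U(3,7), bases: C(7,3) = 35.
|B(M*)| = 1365 * 35 = 47775.

47775


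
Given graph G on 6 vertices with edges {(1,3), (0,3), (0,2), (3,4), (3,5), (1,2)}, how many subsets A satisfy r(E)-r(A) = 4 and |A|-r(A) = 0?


R(x,y) = sum over A in 2^E of x^(r(E)-r(A)) * y^(|A|-r(A)).
G has 6 vertices, 6 edges. r(E) = 5.
Enumerate all 2^6 = 64 subsets.
Count subsets with r(E)-r(A)=4 and |A|-r(A)=0: 6.

6


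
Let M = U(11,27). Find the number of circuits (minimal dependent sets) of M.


In U(11,27), circuits are the (12)-element subsets.
Any set of 12 elements is dependent, and removing any one element gives
an independent set of size 11, so it is a minimal dependent set.
Number of circuits = (27 choose 12) = 17383860.

17383860


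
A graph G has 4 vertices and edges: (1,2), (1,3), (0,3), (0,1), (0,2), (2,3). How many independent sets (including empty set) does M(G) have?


An independent set in a graphic matroid is an acyclic edge subset.
G has 4 vertices and 6 edges.
Enumerate all 2^6 = 64 subsets, checking for acyclicity.
Total independent sets = 38.

38


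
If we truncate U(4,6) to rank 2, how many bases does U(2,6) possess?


Truncating U(4,6) to rank 2 gives U(2,6).
Bases of U(2,6) are all 2-element subsets of 6 elements.
Number of bases = C(6,2) = 6! / (2! * 4!) = 15.

15


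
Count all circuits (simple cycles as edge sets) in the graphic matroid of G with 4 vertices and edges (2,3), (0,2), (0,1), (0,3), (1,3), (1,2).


A circuit in a graphic matroid = edge set of a simple cycle.
G has 4 vertices and 6 edges.
Enumerating all minimal edge subsets forming cycles...
Total circuits found: 7.

7


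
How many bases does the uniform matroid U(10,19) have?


Bases of U(10,19) are all 10-element subsets of the 19-element ground set.
Number of bases = C(19,10).
C(19,10) = 19! / (10! * 9!) = 92378.

92378


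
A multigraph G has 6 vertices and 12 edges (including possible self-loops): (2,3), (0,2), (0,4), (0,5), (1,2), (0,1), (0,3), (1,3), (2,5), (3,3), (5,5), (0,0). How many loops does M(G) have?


In a graphic matroid, a loop is a self-loop edge (u,u) with rank 0.
Examining all 12 edges for self-loops...
Self-loops found: (3,3), (5,5), (0,0)
Number of loops = 3.

3


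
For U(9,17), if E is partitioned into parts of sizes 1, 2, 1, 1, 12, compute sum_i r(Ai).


r(Ai) = min(|Ai|, 9) for each part.
Sum = min(1,9) + min(2,9) + min(1,9) + min(1,9) + min(12,9)
    = 1 + 2 + 1 + 1 + 9
    = 14.

14


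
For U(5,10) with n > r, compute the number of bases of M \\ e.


Deleting e from U(5,10) gives U(5,9) since n > r.
Bases of U(5,9) = C(9,5) = 126.

126


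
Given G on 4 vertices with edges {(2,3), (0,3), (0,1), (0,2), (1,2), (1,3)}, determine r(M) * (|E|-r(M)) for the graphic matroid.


r(M) = |V| - c = 4 - 1 = 3.
nullity = |E| - r(M) = 6 - 3 = 3.
Product = 3 * 3 = 9.

9


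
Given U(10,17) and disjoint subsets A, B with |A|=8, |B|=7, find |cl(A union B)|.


|A union B| = 8 + 7 = 15 (disjoint).
In U(10,17), cl(S) = S if |S| < 10, else cl(S) = E.
Since 15 >= 10, cl(A union B) = E.
|cl(A union B)| = 17.

17


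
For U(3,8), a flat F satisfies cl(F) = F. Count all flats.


Flats of U(3,8): every subset of size < 3 is a flat, plus E itself.
Count = C(8,0) + C(8,1) + C(8,2) + 1
     = 1 + 8 + 28 + 1
     = 38.

38


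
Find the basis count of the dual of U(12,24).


The dual of U(r,n) is U(n-r, n) = U(12,24).
Bases of U(12,24) are all (12)-element subsets.
|B(M*)| = (24 choose 12) = 2704156.

2704156


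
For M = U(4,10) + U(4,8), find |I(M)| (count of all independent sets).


For a direct sum, |I(M1+M2)| = |I(M1)| * |I(M2)|.
|I(U(4,10))| = sum C(10,k) for k=0..4 = 386.
|I(U(4,8))| = sum C(8,k) for k=0..4 = 163.
Total = 386 * 163 = 62918.

62918


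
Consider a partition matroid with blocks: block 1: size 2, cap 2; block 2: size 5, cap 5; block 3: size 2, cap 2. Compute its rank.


Rank of a partition matroid = sum of min(|Si|, ci) for each block.
= min(2,2) + min(5,5) + min(2,2)
= 2 + 5 + 2
= 9.

9


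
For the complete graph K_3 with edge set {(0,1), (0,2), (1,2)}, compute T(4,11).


T(K_3; x,y) = x^2 + x + y.
T(4,11) = 16 + 4 + 11 = 31.

31


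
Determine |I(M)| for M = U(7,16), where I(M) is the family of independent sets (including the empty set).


Independent sets of U(7,16) are all subsets of size <= 7.
Count = (16 choose 0) + (16 choose 1) + (16 choose 2) + (16 choose 3) + (16 choose 4) + (16 choose 5) + (16 choose 6) + (16 choose 7)
     = 1 + 16 + 120 + 560 + 1820 + 4368 + 8008 + 11440
     = 26333.

26333


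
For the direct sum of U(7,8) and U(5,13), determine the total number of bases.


Bases of a direct sum M1 + M2: |B| = |B(M1)| * |B(M2)|.
|B(U(7,8))| = C(8,7) = 8.
|B(U(5,13))| = C(13,5) = 1287.
Total bases = 8 * 1287 = 10296.

10296


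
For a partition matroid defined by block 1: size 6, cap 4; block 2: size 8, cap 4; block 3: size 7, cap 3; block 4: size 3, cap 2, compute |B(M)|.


A basis picks exactly ci elements from block i.
Number of bases = product of C(|Si|, ci).
= C(6,4) * C(8,4) * C(7,3) * C(3,2)
= 15 * 70 * 35 * 3
= 110250.

110250


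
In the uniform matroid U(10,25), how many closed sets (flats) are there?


Flats of U(10,25): every subset of size < 10 is a flat, plus E itself.
Count = (25 choose 0) + (25 choose 1) + (25 choose 2) + (25 choose 3) + (25 choose 4) + (25 choose 5) + (25 choose 6) + (25 choose 7) + (25 choose 8) + (25 choose 9) + 1
     = 1 + 25 + 300 + 2300 + 12650 + 53130 + 177100 + 480700 + 1081575 + 2042975 + 1
     = 3850757.

3850757


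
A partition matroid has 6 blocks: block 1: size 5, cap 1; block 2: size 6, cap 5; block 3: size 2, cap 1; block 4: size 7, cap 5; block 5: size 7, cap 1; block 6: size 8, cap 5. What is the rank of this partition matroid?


Rank of a partition matroid = sum of min(|Si|, ci) for each block.
= min(5,1) + min(6,5) + min(2,1) + min(7,5) + min(7,1) + min(8,5)
= 1 + 5 + 1 + 5 + 1 + 5
= 18.

18


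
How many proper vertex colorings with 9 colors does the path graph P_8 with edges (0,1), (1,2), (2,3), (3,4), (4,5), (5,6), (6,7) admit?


P(P_8, k) = k * (k-1)^(7).
P(9) = 9 * 8^7 = 9 * 2097152 = 18874368.

18874368


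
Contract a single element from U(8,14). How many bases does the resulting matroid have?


Contracting e from U(8,14) gives U(7,13).
Bases of U(7,13) = C(13,7) = 13! / (7! * 6!) = 1716.

1716


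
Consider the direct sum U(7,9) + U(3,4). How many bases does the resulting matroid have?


Bases of a direct sum M1 + M2: |B| = |B(M1)| * |B(M2)|.
|B(U(7,9))| = C(9,7) = 36.
|B(U(3,4))| = C(4,3) = 4.
Total bases = 36 * 4 = 144.

144


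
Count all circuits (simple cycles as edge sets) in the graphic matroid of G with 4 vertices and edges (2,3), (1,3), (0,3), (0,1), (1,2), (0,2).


A circuit in a graphic matroid = edge set of a simple cycle.
G has 4 vertices and 6 edges.
Enumerating all minimal edge subsets forming cycles...
Total circuits found: 7.

7


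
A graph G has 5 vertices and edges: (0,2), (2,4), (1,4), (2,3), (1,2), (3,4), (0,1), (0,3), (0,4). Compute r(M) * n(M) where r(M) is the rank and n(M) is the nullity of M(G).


r(M) = |V| - c = 5 - 1 = 4.
nullity = |E| - r(M) = 9 - 4 = 5.
Product = 4 * 5 = 20.

20


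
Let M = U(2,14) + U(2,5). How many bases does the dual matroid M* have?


(M1+M2)* = M1* + M2*.
M1* = U(12,14), bases: C(14,12) = 91.
M2* = U(3,5), bases: C(5,3) = 10.
|B(M*)| = 91 * 10 = 910.

910


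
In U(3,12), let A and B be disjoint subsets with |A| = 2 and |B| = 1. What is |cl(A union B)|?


|A union B| = 2 + 1 = 3 (disjoint).
In U(3,12), cl(S) = S if |S| < 3, else cl(S) = E.
Since 3 >= 3, cl(A union B) = E.
|cl(A union B)| = 12.

12


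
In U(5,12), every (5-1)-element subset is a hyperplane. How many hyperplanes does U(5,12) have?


Hyperplanes of U(5,12) are flats of rank 4.
In a uniform matroid, these are exactly the (4)-element subsets.
Count = C(12,4) = (12 * 11 * 10 * 9) / (1 * 2 * 3 * 4) = 495.

495


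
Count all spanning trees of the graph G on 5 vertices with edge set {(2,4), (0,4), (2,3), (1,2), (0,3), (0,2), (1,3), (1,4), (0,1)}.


By Kirchhoff's matrix tree theorem, the number of spanning trees equals
the determinant of any cofactor of the Laplacian matrix L.
G has 5 vertices and 9 edges.
Computing the (4 x 4) cofactor determinant gives 75.

75


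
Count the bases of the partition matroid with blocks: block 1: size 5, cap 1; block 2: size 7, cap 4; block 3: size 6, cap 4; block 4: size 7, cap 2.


A basis picks exactly ci elements from block i.
Number of bases = product of C(|Si|, ci).
= C(5,1) * C(7,4) * C(6,4) * C(7,2)
= 5 * 35 * 15 * 21
= 55125.

55125


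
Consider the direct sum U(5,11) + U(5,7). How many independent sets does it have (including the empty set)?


For a direct sum, |I(M1+M2)| = |I(M1)| * |I(M2)|.
|I(U(5,11))| = sum C(11,k) for k=0..5 = 1024.
|I(U(5,7))| = sum C(7,k) for k=0..5 = 120.
Total = 1024 * 120 = 122880.

122880


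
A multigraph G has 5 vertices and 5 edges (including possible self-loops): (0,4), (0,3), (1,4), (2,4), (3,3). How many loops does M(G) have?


In a graphic matroid, a loop is a self-loop edge (u,u) with rank 0.
Examining all 5 edges for self-loops...
Self-loops found: (3,3)
Number of loops = 1.

1


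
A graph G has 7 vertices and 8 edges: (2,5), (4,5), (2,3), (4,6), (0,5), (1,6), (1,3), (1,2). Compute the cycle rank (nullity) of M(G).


Cycle rank (nullity) = |E| - r(M) = |E| - (|V| - c).
|E| = 8, |V| = 7, c = 1.
Nullity = 8 - (7 - 1) = 8 - 6 = 2.

2


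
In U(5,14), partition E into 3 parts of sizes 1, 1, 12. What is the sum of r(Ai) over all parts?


r(Ai) = min(|Ai|, 5) for each part.
Sum = min(1,5) + min(1,5) + min(12,5)
    = 1 + 1 + 5
    = 7.

7


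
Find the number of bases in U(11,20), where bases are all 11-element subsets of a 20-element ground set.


Bases of U(11,20) are all 11-element subsets of the 20-element ground set.
Number of bases = C(20,11).
C(20,11) = 167960.

167960


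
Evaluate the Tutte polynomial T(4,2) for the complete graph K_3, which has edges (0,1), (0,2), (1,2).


T(K_3; x,y) = x^2 + x + y.
T(4,2) = 16 + 4 + 2 = 22.

22


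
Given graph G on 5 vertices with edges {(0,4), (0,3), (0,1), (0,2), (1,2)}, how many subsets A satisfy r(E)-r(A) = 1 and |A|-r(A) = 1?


R(x,y) = sum over A in 2^E of x^(r(E)-r(A)) * y^(|A|-r(A)).
G has 5 vertices, 5 edges. r(E) = 4.
Enumerate all 2^5 = 32 subsets.
Count subsets with r(E)-r(A)=1 and |A|-r(A)=1: 2.

2


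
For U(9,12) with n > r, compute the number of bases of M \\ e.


Deleting e from U(9,12) gives U(9,11) since n > r.
Bases of U(9,11) = C(11,9) = 11! / (9! * 2!) = 55.

55


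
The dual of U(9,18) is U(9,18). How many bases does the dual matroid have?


The dual of U(r,n) is U(n-r, n) = U(9,18).
Bases of U(9,18) are all (9)-element subsets.
|B(M*)| = C(18,9) = 48620.

48620


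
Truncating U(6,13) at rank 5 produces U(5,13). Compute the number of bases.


Truncating U(6,13) to rank 5 gives U(5,13).
Bases of U(5,13) are all 5-element subsets of 13 elements.
Number of bases = C(13,5) = 13! / (5! * 8!) = 1287.

1287
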